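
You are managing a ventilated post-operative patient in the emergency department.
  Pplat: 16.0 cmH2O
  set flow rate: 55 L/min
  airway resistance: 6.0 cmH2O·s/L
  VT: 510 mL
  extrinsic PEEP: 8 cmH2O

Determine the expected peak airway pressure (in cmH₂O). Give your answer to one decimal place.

Flow: 55 L/min ÷ 60 = 0.9167 L/s.
PIP = Pplat + Raw × flow = 16.0 + 6.0 × 0.9167 = 16.0 + 5.5 = 21.5 cmH2O.

21.5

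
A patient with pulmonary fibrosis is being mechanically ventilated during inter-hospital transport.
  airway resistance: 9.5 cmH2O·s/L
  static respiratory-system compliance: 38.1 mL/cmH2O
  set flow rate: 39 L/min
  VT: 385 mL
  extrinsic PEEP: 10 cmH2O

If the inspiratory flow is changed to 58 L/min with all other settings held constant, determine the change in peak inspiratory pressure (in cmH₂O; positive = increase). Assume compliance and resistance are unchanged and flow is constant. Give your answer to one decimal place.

3.0

Flow: 39 L/min ÷ 60 = 0.65 L/s.
New flow: 58 L/min ÷ 60 = 0.9667 L/s.
PIP = Vt/C + R·V̇ + PEEP (constant-flow equation of motion).
Only the resistive term changes: ΔPIP = R × ΔV̇ = 9.5 × (0.9667 − 0.65) = 9.5 × 0.3167 = 3.009 cmH2O.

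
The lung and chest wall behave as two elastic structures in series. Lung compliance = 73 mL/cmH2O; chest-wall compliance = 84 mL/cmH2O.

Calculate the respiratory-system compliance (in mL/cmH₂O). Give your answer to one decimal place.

39.1

Lung and chest wall are elastances in series: 1/Crs = 1/CL + 1/Ccw.
1/Crs = 1/73 + 1/84 = 0.0256.
Crs = 39.063 mL/cmH2O.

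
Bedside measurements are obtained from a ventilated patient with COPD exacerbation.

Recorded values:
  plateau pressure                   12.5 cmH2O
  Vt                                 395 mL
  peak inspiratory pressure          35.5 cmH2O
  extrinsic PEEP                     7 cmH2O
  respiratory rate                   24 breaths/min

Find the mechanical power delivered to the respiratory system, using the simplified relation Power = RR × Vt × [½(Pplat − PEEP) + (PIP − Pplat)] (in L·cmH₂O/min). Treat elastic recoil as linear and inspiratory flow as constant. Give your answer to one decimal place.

Per-breath work = Vt × [½(Pplat−PEEP) + (PIP−Pplat)] = 0.395 × [0.5×5.5 + 23.0] = 0.395 × 25.75 = 10.171 L·cmH2O.
Power = 24 × 10.171 = 244.1 L·cmH2O/min.

244.1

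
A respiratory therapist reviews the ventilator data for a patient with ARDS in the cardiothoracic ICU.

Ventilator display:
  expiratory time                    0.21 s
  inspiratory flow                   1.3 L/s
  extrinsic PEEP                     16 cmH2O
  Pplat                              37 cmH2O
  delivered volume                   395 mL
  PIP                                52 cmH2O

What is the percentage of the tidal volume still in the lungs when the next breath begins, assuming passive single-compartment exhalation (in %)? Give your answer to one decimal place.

R = (PIP − Pplat)/V̇ = (52 − 37) / 1.3 = 15.0/1.3 = 11.538 cmH2O·s/L.
C = Vt/(Pplat − PEEP) = 395.0 / (37 − 16) = 395.0/21.0 = 18.81 mL/cmH2O.
τ = R × C = 11.538 × 0.01881 L/cmH2O = 0.217 s.
Fraction remaining at end-expiration = e^(−Te/τ) = e^(−0.21/0.217) = 0.3799 → 37.99%.

38.0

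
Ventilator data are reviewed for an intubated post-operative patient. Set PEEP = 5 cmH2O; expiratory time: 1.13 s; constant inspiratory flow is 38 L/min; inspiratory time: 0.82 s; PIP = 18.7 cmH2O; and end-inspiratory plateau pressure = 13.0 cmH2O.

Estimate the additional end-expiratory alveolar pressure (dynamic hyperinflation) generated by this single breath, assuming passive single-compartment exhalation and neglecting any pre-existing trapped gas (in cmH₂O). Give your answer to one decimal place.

1.2

Flow: 38 L/min ÷ 60 = 0.6333 L/s.
Vt = flow × Ti = 0.6333 L/s × 0.82 s × 1000 mL/L = 519.31 mL.
R = (PIP − Pplat)/V̇ = (18.7 − 13.0) / 0.6333 = 5.7/0.6333 = 9.0 cmH2O·s/L.
C = Vt/(Pplat − PEEP) = 519.31 / (13.0 − 5) = 519.31/8.0 = 64.914 mL/cmH2O.
τ = R × C = 9.0 × 0.06491 L/cmH2O = 0.5842 s.
Fraction remaining = e^(−Te/τ) = e^(−1.13/0.5842) = 0.1445; trapped volume = 519.31 × 0.1445 = 75.04 mL.
Additional alveolar pressure from trapping ≈ V_trapped / C = 75.04 / 64.914 = 1.156 cmH2O.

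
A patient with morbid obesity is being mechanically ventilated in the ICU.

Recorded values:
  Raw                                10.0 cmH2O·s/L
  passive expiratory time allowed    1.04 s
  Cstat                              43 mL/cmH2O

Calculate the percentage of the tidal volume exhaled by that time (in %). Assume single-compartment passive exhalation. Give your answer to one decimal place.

91.1

τ = R × C = 10.0 × 43 mL/cmH2O = 10.0 × 0.043 L/cmH2O = 0.43 s.
Passive exhalation: V(t)/V₀ = e^(−t/τ) = e^(−1.04/0.43) = 0.08905.
Fraction exhaled = 1 − 0.08905 = 0.911 → 91.1%.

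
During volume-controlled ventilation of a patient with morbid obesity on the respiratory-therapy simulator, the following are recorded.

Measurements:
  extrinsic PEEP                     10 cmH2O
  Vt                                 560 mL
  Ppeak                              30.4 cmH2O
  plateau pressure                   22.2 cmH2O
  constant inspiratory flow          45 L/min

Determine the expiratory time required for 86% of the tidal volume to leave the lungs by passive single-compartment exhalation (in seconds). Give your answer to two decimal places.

0.99

Flow: 45 L/min ÷ 60 = 0.75 L/s.
R = (PIP − Pplat)/V̇ = (30.4 − 22.2) / 0.75 = 8.2/0.75 = 10.933 cmH2O·s/L.
C = Vt/(Pplat − PEEP) = 560.0 / (22.2 − 10) = 560.0/12.2 = 45.902 mL/cmH2O.
τ = R × C = 10.933 × 0.0459 L/cmH2O = 0.5018 s.
t = −τ·ln(1 − 0.86) = −0.5018·ln(0.14) = 0.9866 s.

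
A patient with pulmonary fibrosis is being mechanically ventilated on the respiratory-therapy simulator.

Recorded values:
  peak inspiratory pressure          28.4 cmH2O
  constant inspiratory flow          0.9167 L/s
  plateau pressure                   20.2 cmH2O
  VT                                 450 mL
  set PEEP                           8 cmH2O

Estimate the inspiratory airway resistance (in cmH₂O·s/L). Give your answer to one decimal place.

8.9

Raw = (PIP − Pplat) / flow = (28.4 − 20.2) / 0.9167 = 8.2 / 0.9167 = 8.945 cmH2O·s/L.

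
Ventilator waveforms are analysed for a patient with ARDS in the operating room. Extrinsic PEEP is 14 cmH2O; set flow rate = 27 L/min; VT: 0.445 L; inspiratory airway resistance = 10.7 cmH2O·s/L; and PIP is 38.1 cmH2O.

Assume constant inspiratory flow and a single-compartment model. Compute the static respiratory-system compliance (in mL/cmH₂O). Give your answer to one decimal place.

23.1

Flow: 27 L/min ÷ 60 = 0.45 L/s.
Equation of motion (constant flow): PIP = Vt/C + R·V̇ + PEEP.
Vt/C = PIP − R·V̇ − PEEP = 38.1 − 10.7×0.45 − 14 = 38.1 − 4.815 − 14 = 19.285 cmH2O.
C = Vt / 19.285 = 445 / 19.285 = 23.075 mL/cmH2O.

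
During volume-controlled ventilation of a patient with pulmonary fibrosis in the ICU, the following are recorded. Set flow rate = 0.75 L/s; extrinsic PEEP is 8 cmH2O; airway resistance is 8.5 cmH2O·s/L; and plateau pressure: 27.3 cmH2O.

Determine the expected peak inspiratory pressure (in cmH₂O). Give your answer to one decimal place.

PIP = Pplat + Raw × flow = 27.3 + 8.5 × 0.75 = 27.3 + 6.375 = 33.675 cmH2O.

33.7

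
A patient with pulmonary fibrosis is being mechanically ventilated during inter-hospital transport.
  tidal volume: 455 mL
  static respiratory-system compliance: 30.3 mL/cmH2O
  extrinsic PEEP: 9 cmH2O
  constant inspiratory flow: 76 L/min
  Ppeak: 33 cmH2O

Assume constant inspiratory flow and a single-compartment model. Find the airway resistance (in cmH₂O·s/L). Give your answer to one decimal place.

Flow: 76 L/min ÷ 60 = 1.2667 L/s.
Equation of motion (constant flow): PIP = Vt/C + R·V̇ + PEEP.
R·V̇ = PIP − Vt/C − PEEP = 33 − 455/30.3 − 9 = 33 − 15.017 − 9 = 8.983 cmH2O.
R = 8.983 / 1.2667 = 7.092 cmH2O·s/L.

7.1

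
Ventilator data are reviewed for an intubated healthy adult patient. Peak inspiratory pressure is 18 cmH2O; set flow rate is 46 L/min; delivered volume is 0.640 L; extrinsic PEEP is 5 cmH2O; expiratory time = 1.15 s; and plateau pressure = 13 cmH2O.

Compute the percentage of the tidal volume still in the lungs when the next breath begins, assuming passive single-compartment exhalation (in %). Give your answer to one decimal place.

Flow: 46 L/min ÷ 60 = 0.7667 L/s.
R = (PIP − Pplat)/V̇ = (18 − 13) / 0.7667 = 5.0/0.7667 = 6.521 cmH2O·s/L.
C = Vt/(Pplat − PEEP) = 640.0 / (13 − 5) = 640.0/8.0 = 80.0 mL/cmH2O.
τ = R × C = 6.521 × 0.08 L/cmH2O = 0.5217 s.
Fraction remaining at end-expiration = e^(−Te/τ) = e^(−1.15/0.5217) = 0.1103 → 11.03%.

11.0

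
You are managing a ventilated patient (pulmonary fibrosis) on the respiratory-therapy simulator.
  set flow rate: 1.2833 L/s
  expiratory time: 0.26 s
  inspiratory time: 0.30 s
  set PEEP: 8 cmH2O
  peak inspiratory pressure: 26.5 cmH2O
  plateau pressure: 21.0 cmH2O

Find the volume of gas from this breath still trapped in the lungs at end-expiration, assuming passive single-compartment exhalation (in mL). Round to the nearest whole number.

Vt = flow × Ti = 1.2833 L/s × 0.30 s × 1000 mL/L = 384.99 mL.
R = (PIP − Pplat)/V̇ = (26.5 − 21.0) / 1.2833 = 5.5/1.2833 = 4.286 cmH2O·s/L.
C = Vt/(Pplat − PEEP) = 384.99 / (21.0 − 8) = 384.99/13.0 = 29.615 mL/cmH2O.
τ = R × C = 4.286 × 0.02962 L/cmH2O = 0.127 s.
Fraction remaining = e^(−Te/τ) = e^(−0.26/0.127) = 0.1291.
Trapped volume = 384.99 × 0.1291 = 49.702 mL.

50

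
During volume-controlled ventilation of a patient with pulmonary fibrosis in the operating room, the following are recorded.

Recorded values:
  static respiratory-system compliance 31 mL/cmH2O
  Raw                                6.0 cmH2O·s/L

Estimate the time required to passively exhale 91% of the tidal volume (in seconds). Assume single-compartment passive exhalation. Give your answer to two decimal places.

0.45

τ = R × C = 6.0 × 31 mL/cmH2O = 6.0 × 0.031 L/cmH2O = 0.186 s.
Exhaled fraction f = 1 − e^(−t/τ) → t = −τ·ln(1 − f) = −0.186·ln(0.09) = 0.4479 s.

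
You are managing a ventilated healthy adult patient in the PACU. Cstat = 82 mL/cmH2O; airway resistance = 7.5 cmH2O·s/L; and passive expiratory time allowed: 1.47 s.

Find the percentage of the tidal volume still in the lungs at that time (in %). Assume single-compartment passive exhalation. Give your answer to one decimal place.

τ = R × C = 7.5 × 82 mL/cmH2O = 7.5 × 0.082 L/cmH2O = 0.615 s.
Passive exhalation: V(t)/V₀ = e^(−t/τ) = e^(−1.47/0.615) = 0.09161.
Fraction remaining = 0.09161 → 9.161%.

9.2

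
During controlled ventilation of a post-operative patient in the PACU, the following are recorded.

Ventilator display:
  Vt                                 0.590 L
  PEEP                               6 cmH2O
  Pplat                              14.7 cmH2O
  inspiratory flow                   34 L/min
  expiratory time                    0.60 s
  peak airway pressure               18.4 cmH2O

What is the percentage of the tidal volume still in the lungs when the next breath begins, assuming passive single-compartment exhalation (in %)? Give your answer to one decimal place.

Flow: 34 L/min ÷ 60 = 0.5667 L/s.
R = (PIP − Pplat)/V̇ = (18.4 − 14.7) / 0.5667 = 3.7/0.5667 = 6.529 cmH2O·s/L.
C = Vt/(Pplat − PEEP) = 590.0 / (14.7 − 6) = 590.0/8.7 = 67.816 mL/cmH2O.
τ = R × C = 6.529 × 0.06782 L/cmH2O = 0.4428 s.
Fraction remaining at end-expiration = e^(−Te/τ) = e^(−0.60/0.4428) = 0.2579 → 25.79%.

25.8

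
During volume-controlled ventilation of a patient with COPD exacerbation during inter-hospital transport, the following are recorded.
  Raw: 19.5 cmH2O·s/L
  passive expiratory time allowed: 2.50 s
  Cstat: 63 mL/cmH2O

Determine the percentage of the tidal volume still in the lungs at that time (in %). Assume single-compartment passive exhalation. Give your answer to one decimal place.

τ = R × C = 19.5 × 63 mL/cmH2O = 19.5 × 0.063 L/cmH2O = 1.229 s.
Passive exhalation: V(t)/V₀ = e^(−t/τ) = e^(−2.50/1.229) = 0.1308.
Fraction remaining = 0.1308 → 13.08%.

13.1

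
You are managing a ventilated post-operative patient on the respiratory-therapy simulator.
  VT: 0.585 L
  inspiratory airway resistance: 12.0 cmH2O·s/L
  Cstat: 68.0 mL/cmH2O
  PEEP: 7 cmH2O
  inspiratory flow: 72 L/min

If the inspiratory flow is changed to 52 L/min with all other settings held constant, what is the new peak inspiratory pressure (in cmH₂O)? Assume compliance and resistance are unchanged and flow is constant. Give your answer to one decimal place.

Flow: 72 L/min ÷ 60 = 1.2 L/s.
New flow: 52 L/min ÷ 60 = 0.8667 L/s.
PIP = Vt/C + R·V̇ + PEEP (constant-flow equation of motion).
Only the resistive term changes: ΔPIP = R × ΔV̇ = 12.0 × (0.8667 − 1.2) = 12.0 × -0.3333 = -4.0 cmH2O.
Original PIP = 585/68.0 + 12.0×1.2 + 7 = 30.003 cmH2O; new PIP = 30.003 + (-4.0) = 26.003 cmH2O.

26.0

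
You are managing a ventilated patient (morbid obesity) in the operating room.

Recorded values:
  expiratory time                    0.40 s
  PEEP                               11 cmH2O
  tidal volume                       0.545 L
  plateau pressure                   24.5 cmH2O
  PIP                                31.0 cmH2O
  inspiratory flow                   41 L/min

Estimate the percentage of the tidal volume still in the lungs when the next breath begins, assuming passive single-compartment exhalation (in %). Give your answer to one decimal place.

Flow: 41 L/min ÷ 60 = 0.6833 L/s.
R = (PIP − Pplat)/V̇ = (31.0 − 24.5) / 0.6833 = 6.5/0.6833 = 9.513 cmH2O·s/L.
C = Vt/(Pplat − PEEP) = 545.0 / (24.5 − 11) = 545.0/13.5 = 40.37 mL/cmH2O.
τ = R × C = 9.513 × 0.04037 L/cmH2O = 0.384 s.
Fraction remaining at end-expiration = e^(−Te/τ) = e^(−0.40/0.384) = 0.3529 → 35.29%.

35.3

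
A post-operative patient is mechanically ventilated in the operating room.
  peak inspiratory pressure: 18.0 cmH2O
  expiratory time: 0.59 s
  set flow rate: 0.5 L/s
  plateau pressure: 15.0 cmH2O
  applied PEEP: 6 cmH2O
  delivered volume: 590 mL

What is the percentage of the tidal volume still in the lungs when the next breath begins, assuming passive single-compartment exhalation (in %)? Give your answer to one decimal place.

22.3

R = (PIP − Pplat)/V̇ = (18.0 − 15.0) / 0.5 = 3.0/0.5 = 6.0 cmH2O·s/L.
C = Vt/(Pplat − PEEP) = 590.0 / (15.0 − 6) = 590.0/9.0 = 65.556 mL/cmH2O.
τ = R × C = 6.0 × 0.06556 L/cmH2O = 0.3934 s.
Fraction remaining at end-expiration = e^(−Te/τ) = e^(−0.59/0.3934) = 0.2232 → 22.32%.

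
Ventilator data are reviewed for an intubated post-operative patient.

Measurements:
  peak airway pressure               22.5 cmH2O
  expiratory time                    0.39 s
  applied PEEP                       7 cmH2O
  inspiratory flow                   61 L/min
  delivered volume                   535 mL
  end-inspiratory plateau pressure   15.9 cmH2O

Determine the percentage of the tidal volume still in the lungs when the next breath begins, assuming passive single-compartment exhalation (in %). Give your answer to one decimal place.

Flow: 61 L/min ÷ 60 = 1.0167 L/s.
R = (PIP − Pplat)/V̇ = (22.5 − 15.9) / 1.0167 = 6.6/1.0167 = 6.492 cmH2O·s/L.
C = Vt/(Pplat − PEEP) = 535.0 / (15.9 − 7) = 535.0/8.9 = 60.112 mL/cmH2O.
τ = R × C = 6.492 × 0.06011 L/cmH2O = 0.3902 s.
Fraction remaining at end-expiration = e^(−Te/τ) = e^(−0.39/0.3902) = 0.3681 → 36.81%.

36.8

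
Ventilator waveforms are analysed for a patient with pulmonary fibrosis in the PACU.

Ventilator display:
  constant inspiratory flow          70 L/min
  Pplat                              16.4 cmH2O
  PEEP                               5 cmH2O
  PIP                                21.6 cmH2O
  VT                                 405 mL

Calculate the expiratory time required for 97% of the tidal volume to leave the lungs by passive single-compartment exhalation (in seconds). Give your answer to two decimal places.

Flow: 70 L/min ÷ 60 = 1.1667 L/s.
R = (PIP − Pplat)/V̇ = (21.6 − 16.4) / 1.1667 = 5.2/1.1667 = 4.457 cmH2O·s/L.
C = Vt/(Pplat − PEEP) = 405.0 / (16.4 − 5) = 405.0/11.4 = 35.526 mL/cmH2O.
τ = R × C = 4.457 × 0.03553 L/cmH2O = 0.1584 s.
t = −τ·ln(1 − 0.97) = −0.1584·ln(0.03) = 0.5554 s.

0.56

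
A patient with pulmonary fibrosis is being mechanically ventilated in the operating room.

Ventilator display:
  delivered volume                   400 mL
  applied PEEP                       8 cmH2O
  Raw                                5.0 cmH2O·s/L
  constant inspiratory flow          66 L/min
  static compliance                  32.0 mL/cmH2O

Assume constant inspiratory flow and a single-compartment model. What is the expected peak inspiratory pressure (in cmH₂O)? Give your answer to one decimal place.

Flow: 66 L/min ÷ 60 = 1.1 L/s.
Equation of motion (constant flow): PIP = Vt/C + R·V̇ + PEEP.
PIP = 400/32.0 + 5.0×1.1 + 8 = 12.5 + 5.5 + 8 = 26.0 cmH2O.

26.0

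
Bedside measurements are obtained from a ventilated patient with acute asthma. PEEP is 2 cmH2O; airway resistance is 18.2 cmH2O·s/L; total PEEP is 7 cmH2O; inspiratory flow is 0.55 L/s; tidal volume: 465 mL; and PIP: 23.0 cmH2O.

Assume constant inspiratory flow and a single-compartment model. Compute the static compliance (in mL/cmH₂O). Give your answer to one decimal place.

77.6

Total PEEP = 7 cmH2O (set 2 + intrinsic 5); this is the baseline alveolar pressure.
Equation of motion (constant flow): PIP = Vt/C + R·V̇ + PEEP.
Vt/C = PIP − R·V̇ − PEEP = 23.0 − 18.2×0.55 − 7 = 23.0 − 10.01 − 7 = 5.99 cmH2O.
C = Vt / 5.99 = 465 / 5.99 = 77.629 mL/cmH2O.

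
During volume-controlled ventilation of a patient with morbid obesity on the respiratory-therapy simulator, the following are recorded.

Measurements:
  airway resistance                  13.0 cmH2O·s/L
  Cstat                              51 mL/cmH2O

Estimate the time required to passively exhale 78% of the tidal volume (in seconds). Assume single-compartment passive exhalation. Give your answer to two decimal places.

1.00

τ = R × C = 13.0 × 51 mL/cmH2O = 13.0 × 0.051 L/cmH2O = 0.663 s.
Exhaled fraction f = 1 − e^(−t/τ) → t = −τ·ln(1 − f) = −0.663·ln(0.22) = 1.004 s.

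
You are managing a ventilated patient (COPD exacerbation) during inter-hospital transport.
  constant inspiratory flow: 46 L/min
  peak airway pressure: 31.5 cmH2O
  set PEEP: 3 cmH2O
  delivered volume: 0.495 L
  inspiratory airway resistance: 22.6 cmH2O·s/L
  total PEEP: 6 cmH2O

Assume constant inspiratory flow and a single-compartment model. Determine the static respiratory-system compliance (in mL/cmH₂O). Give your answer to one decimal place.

Flow: 46 L/min ÷ 60 = 0.7667 L/s.
Total PEEP = 6 cmH2O (set 3 + intrinsic 3); this is the baseline alveolar pressure.
Equation of motion (constant flow): PIP = Vt/C + R·V̇ + PEEP.
Vt/C = PIP − R·V̇ − PEEP = 31.5 − 22.6×0.7667 − 6 = 31.5 − 17.327 − 6 = 8.173 cmH2O.
C = Vt / 8.173 = 495 / 8.173 = 60.565 mL/cmH2O.

60.6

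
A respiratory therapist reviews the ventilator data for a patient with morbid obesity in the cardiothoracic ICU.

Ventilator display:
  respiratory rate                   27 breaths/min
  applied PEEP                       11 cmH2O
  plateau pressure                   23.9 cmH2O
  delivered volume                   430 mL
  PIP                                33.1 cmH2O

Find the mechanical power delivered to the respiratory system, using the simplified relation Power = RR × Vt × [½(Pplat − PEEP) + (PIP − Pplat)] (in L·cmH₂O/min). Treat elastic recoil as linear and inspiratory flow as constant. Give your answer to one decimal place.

Per-breath work = Vt × [½(Pplat−PEEP) + (PIP−Pplat)] = 0.430 × [0.5×12.9 + 9.2] = 0.430 × 15.65 = 6.73 L·cmH2O.
Power = 27 × 6.73 = 181.71 L·cmH2O/min.

181.7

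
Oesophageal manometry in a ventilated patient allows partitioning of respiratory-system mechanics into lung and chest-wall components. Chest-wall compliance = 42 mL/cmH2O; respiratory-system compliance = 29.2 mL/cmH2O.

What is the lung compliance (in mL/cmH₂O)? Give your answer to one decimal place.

1/CL = 1/Crs − 1/Ccw.
1/CL = 1/29.2 − 1/42 = 0.01044.
CL = 95.785 mL/cmH2O.

95.8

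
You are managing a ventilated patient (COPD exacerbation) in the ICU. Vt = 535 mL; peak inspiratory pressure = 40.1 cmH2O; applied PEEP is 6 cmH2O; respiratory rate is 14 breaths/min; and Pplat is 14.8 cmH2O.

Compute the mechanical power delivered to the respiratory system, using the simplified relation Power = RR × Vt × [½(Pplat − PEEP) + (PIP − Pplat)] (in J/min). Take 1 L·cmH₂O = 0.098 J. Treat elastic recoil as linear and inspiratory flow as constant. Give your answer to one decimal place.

Per-breath work = Vt × [½(Pplat−PEEP) + (PIP−Pplat)] = 0.535 × [0.5×8.8 + 25.3] = 0.535 × 29.7 = 15.89 L·cmH2O.
Power = 14 × 15.89 = 222.46 L·cmH2O/min.
× 0.098 J/(L·cmH2O) → 21.801 J/min.

21.8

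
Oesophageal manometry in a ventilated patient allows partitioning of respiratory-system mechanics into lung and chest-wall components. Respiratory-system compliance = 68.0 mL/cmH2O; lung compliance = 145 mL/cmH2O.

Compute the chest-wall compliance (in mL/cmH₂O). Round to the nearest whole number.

1/Ccw = 1/Crs − 1/CL.
1/Ccw = 1/68.0 − 1/145 = 0.007809.
Ccw = 128.06 mL/cmH2O.

128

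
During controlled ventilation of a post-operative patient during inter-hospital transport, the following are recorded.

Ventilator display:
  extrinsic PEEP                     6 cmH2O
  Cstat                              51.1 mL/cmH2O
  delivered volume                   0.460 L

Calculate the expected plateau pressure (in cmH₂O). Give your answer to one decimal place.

Pplat = PEEP + Vt / Cstat = 6 + 460 / 51.1 = 6 + 9.002 = 15.002 cmH2O.

15.0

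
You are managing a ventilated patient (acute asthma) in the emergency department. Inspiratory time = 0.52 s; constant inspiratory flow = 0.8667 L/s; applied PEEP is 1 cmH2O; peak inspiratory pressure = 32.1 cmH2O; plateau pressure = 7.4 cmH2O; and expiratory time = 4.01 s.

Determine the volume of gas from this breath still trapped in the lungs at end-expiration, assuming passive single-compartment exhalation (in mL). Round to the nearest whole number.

Vt = flow × Ti = 0.8667 L/s × 0.52 s × 1000 mL/L = 450.68 mL.
R = (PIP − Pplat)/V̇ = (32.1 − 7.4) / 0.8667 = 24.7/0.8667 = 28.499 cmH2O·s/L.
C = Vt/(Pplat − PEEP) = 450.68 / (7.4 − 1) = 450.68/6.4 = 70.419 mL/cmH2O.
τ = R × C = 28.499 × 0.07042 L/cmH2O = 2.007 s.
Fraction remaining = e^(−Te/τ) = e^(−4.01/2.007) = 0.1356.
Trapped volume = 450.68 × 0.1356 = 61.112 mL.

61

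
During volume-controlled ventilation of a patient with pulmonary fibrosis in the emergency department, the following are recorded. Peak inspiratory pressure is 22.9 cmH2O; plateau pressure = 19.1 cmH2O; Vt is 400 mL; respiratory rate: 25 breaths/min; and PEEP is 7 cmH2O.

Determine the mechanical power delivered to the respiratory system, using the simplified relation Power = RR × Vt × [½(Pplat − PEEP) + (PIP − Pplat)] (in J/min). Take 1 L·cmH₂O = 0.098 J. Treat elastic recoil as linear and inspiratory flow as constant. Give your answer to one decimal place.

9.7

Per-breath work = Vt × [½(Pplat−PEEP) + (PIP−Pplat)] = 0.400 × [0.5×12.1 + 3.8] = 0.400 × 9.85 = 3.94 L·cmH2O.
Power = 25 × 3.94 = 98.5 L·cmH2O/min.
× 0.098 J/(L·cmH2O) → 9.653 J/min.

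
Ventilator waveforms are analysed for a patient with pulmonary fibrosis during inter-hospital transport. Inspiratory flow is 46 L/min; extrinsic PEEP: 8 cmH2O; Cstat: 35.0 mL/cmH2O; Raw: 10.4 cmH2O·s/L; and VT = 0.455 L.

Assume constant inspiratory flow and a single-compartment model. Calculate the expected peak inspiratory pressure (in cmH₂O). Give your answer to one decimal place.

29.0

Flow: 46 L/min ÷ 60 = 0.7667 L/s.
Equation of motion (constant flow): PIP = Vt/C + R·V̇ + PEEP.
PIP = 455/35.0 + 10.4×0.7667 + 8 = 13.0 + 7.974 + 8 = 28.974 cmH2O.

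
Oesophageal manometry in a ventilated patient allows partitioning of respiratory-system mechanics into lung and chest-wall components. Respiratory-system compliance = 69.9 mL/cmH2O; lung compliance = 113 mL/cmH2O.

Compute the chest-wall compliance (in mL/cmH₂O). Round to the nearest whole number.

1/Ccw = 1/Crs − 1/CL.
1/Ccw = 1/69.9 − 1/113 = 0.005457.
Ccw = 183.25 mL/cmH2O.

183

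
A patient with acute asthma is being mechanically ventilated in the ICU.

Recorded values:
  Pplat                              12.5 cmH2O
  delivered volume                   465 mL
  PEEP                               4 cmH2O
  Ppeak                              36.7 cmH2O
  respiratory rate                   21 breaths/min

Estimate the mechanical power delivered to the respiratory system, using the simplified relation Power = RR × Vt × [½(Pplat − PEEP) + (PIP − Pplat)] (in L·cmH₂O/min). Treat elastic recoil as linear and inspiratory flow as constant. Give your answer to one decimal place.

Per-breath work = Vt × [½(Pplat−PEEP) + (PIP−Pplat)] = 0.465 × [0.5×8.5 + 24.2] = 0.465 × 28.45 = 13.229 L·cmH2O.
Power = 21 × 13.229 = 277.81 L·cmH2O/min.

277.8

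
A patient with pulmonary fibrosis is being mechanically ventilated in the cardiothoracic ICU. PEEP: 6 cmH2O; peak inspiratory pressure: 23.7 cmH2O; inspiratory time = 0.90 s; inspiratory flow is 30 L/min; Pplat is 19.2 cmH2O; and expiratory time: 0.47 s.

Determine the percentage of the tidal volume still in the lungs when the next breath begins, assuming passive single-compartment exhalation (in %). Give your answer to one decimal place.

21.6

Flow: 30 L/min ÷ 60 = 0.5 L/s.
Vt = flow × Ti = 0.5 L/s × 0.90 s × 1000 mL/L = 450.0 mL.
R = (PIP − Pplat)/V̇ = (23.7 − 19.2) / 0.5 = 4.5/0.5 = 9.0 cmH2O·s/L.
C = Vt/(Pplat − PEEP) = 450.0 / (19.2 − 6) = 450.0/13.2 = 34.091 mL/cmH2O.
τ = R × C = 9.0 × 0.03409 L/cmH2O = 0.3068 s.
Fraction remaining at end-expiration = e^(−Te/τ) = e^(−0.47/0.3068) = 0.2161 → 21.61%.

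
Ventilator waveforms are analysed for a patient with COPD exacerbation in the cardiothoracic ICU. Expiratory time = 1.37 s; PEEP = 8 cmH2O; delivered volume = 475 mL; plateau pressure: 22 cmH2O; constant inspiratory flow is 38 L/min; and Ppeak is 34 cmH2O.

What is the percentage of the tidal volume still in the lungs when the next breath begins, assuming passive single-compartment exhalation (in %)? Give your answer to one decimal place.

Flow: 38 L/min ÷ 60 = 0.6333 L/s.
R = (PIP − Pplat)/V̇ = (34 − 22) / 0.6333 = 12.0/0.6333 = 18.948 cmH2O·s/L.
C = Vt/(Pplat − PEEP) = 475.0 / (22 − 8) = 475.0/14.0 = 33.929 mL/cmH2O.
τ = R × C = 18.948 × 0.03393 L/cmH2O = 0.6429 s.
Fraction remaining at end-expiration = e^(−Te/τ) = e^(−1.37/0.6429) = 0.1187 → 11.87%.

11.9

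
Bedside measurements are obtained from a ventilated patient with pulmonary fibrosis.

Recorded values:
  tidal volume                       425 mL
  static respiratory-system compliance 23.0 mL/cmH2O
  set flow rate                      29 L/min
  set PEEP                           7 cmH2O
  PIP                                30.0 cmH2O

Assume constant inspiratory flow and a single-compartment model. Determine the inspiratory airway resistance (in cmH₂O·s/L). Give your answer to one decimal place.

Flow: 29 L/min ÷ 60 = 0.4833 L/s.
Equation of motion (constant flow): PIP = Vt/C + R·V̇ + PEEP.
R·V̇ = PIP − Vt/C − PEEP = 30.0 − 425/23.0 − 7 = 30.0 − 18.478 − 7 = 4.522 cmH2O.
R = 4.522 / 0.4833 = 9.357 cmH2O·s/L.

9.4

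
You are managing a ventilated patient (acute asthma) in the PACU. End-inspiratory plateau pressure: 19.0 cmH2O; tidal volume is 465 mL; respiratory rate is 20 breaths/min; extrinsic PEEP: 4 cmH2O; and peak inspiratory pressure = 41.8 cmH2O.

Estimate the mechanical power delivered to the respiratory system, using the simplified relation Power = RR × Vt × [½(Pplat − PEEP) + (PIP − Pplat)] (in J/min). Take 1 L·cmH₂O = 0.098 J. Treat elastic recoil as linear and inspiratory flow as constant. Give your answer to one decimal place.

Per-breath work = Vt × [½(Pplat−PEEP) + (PIP−Pplat)] = 0.465 × [0.5×15.0 + 22.8] = 0.465 × 30.3 = 14.09 L·cmH2O.
Power = 20 × 14.09 = 281.8 L·cmH2O/min.
× 0.098 J/(L·cmH2O) → 27.616 J/min.

27.6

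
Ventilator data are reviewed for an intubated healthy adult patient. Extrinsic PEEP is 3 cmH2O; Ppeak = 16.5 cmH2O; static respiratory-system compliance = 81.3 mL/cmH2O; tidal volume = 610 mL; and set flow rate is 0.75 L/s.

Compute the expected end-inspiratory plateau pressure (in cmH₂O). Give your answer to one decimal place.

10.5

Pplat = PEEP + Vt / Cstat = 3 + 610 / 81.3 = 3 + 7.503 = 10.503 cmH2O.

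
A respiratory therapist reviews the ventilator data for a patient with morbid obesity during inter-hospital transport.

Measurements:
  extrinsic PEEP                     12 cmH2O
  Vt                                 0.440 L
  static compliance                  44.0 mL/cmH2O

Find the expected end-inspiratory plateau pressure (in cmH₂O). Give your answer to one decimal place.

Pplat = PEEP + Vt / Cstat = 12 + 440 / 44.0 = 12 + 10.0 = 22.0 cmH2O.

22.0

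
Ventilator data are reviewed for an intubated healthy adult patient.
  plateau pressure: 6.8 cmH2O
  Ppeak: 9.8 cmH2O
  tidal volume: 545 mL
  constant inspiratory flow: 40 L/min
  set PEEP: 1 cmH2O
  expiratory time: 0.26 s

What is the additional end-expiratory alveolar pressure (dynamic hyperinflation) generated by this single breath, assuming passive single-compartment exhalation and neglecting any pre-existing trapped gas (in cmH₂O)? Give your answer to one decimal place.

3.1

Flow: 40 L/min ÷ 60 = 0.6667 L/s.
R = (PIP − Pplat)/V̇ = (9.8 − 6.8) / 0.6667 = 3.0/0.6667 = 4.5 cmH2O·s/L.
C = Vt/(Pplat − PEEP) = 545.0 / (6.8 − 1) = 545.0/5.8 = 93.966 mL/cmH2O.
τ = R × C = 4.5 × 0.09397 L/cmH2O = 0.4229 s.
Fraction remaining = e^(−Te/τ) = e^(−0.26/0.4229) = 0.5407; trapped volume = 545.0 × 0.5407 = 294.68 mL.
Additional alveolar pressure from trapping ≈ V_trapped / C = 294.68 / 93.966 = 3.136 cmH2O.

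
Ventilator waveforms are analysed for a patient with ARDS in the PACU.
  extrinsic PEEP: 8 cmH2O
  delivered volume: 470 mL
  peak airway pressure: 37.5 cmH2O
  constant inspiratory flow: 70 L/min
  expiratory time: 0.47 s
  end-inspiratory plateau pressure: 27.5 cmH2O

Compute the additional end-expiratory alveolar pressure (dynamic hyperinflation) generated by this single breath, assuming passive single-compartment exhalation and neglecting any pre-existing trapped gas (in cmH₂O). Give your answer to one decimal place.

Flow: 70 L/min ÷ 60 = 1.1667 L/s.
R = (PIP − Pplat)/V̇ = (37.5 − 27.5) / 1.1667 = 10.0/1.1667 = 8.571 cmH2O·s/L.
C = Vt/(Pplat − PEEP) = 470.0 / (27.5 − 8) = 470.0/19.5 = 24.103 mL/cmH2O.
τ = R × C = 8.571 × 0.0241 L/cmH2O = 0.2066 s.
Fraction remaining = e^(−Te/τ) = e^(−0.47/0.2066) = 0.1028; trapped volume = 470.0 × 0.1028 = 48.316 mL.
Additional alveolar pressure from trapping ≈ V_trapped / C = 48.316 / 24.103 = 2.005 cmH2O.

2.0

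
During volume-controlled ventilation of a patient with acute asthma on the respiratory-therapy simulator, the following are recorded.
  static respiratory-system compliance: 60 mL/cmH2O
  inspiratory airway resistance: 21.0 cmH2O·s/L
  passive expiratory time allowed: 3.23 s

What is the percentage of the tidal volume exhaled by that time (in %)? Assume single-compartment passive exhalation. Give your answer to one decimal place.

92.3

τ = R × C = 21.0 × 60 mL/cmH2O = 21.0 × 0.060 L/cmH2O = 1.26 s.
Passive exhalation: V(t)/V₀ = e^(−t/τ) = e^(−3.23/1.26) = 0.07704.
Fraction exhaled = 1 − 0.07704 = 0.923 → 92.3%.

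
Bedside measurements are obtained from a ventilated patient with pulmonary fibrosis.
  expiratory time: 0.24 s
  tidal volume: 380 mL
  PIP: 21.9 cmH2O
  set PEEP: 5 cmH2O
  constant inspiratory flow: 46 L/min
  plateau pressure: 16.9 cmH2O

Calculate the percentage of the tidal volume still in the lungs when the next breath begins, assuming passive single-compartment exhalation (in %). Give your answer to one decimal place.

Flow: 46 L/min ÷ 60 = 0.7667 L/s.
R = (PIP − Pplat)/V̇ = (21.9 − 16.9) / 0.7667 = 5.0/0.7667 = 6.521 cmH2O·s/L.
C = Vt/(Pplat − PEEP) = 380.0 / (16.9 − 5) = 380.0/11.9 = 31.933 mL/cmH2O.
τ = R × C = 6.521 × 0.03193 L/cmH2O = 0.2082 s.
Fraction remaining at end-expiration = e^(−Te/τ) = e^(−0.24/0.2082) = 0.3158 → 31.58%.

31.6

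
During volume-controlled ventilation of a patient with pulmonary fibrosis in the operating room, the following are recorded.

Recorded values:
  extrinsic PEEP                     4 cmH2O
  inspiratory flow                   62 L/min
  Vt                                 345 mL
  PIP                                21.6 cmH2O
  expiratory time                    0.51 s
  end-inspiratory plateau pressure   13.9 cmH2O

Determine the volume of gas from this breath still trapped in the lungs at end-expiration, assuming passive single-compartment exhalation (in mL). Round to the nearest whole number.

48

Flow: 62 L/min ÷ 60 = 1.0333 L/s.
R = (PIP − Pplat)/V̇ = (21.6 − 13.9) / 1.0333 = 7.7/1.0333 = 7.452 cmH2O·s/L.
C = Vt/(Pplat − PEEP) = 345.0 / (13.9 − 4) = 345.0/9.9 = 34.848 mL/cmH2O.
τ = R × C = 7.452 × 0.03485 L/cmH2O = 0.2597 s.
Fraction remaining = e^(−Te/τ) = e^(−0.51/0.2597) = 0.1403.
Trapped volume = 345.0 × 0.1403 = 48.404 mL.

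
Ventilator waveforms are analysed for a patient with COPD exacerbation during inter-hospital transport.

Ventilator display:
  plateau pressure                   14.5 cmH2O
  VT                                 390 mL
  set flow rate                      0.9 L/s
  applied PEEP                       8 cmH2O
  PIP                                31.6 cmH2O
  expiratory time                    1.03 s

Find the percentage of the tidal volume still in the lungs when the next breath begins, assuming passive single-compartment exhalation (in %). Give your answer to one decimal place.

40.5

R = (PIP − Pplat)/V̇ = (31.6 − 14.5) / 0.9 = 17.1/0.9 = 19.0 cmH2O·s/L.
C = Vt/(Pplat − PEEP) = 390.0 / (14.5 − 8) = 390.0/6.5 = 60.0 mL/cmH2O.
τ = R × C = 19.0 × 0.06 L/cmH2O = 1.14 s.
Fraction remaining at end-expiration = e^(−Te/τ) = e^(−1.03/1.14) = 0.4051 → 40.51%.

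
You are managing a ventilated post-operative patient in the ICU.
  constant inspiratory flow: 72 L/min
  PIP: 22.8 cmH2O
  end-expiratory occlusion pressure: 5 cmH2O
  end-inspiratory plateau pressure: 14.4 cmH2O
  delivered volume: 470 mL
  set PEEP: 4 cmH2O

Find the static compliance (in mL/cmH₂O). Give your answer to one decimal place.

50.0

End-expiratory occlusion gives total PEEP = 5 cmH2O (intrinsic PEEP = 5 − 4 = 1). Use total PEEP for the elastic gradient.
Cstat = Vt / (Pplat − PEEPtotal) = 470 / (14.4 − 5) = 470 / 9.4 = 50.0 mL/cmH2O.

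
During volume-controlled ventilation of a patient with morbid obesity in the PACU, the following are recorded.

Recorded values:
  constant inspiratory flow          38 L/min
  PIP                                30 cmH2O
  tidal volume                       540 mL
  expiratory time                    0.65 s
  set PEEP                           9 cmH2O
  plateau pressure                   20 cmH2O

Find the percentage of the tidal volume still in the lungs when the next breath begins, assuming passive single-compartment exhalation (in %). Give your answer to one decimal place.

43.2

Flow: 38 L/min ÷ 60 = 0.6333 L/s.
R = (PIP − Pplat)/V̇ = (30 − 20) / 0.6333 = 10.0/0.6333 = 15.79 cmH2O·s/L.
C = Vt/(Pplat − PEEP) = 540.0 / (20 − 9) = 540.0/11.0 = 49.091 mL/cmH2O.
τ = R × C = 15.79 × 0.04909 L/cmH2O = 0.7751 s.
Fraction remaining at end-expiration = e^(−Te/τ) = e^(−0.65/0.7751) = 0.4323 → 43.23%.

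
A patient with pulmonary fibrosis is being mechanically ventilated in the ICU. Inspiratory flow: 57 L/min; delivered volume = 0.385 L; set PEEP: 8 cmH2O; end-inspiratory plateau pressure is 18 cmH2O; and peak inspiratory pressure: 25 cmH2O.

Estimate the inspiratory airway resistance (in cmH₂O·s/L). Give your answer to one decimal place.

7.4

Flow: 57 L/min ÷ 60 = 0.95 L/s.
Raw = (PIP − Pplat) / flow = (25 − 18) / 0.95 = 7.0 / 0.95 = 7.368 cmH2O·s/L.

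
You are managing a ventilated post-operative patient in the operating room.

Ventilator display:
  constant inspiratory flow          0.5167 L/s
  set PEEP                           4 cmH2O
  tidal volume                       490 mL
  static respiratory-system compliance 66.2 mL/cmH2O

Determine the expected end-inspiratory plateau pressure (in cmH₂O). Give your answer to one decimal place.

Pplat = PEEP + Vt / Cstat = 4 + 490 / 66.2 = 4 + 7.402 = 11.402 cmH2O.

11.4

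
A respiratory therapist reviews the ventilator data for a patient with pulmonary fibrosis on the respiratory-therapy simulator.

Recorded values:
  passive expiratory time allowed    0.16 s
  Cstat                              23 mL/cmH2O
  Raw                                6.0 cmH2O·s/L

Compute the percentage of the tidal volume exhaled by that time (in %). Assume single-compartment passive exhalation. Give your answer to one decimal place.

τ = R × C = 6.0 × 23 mL/cmH2O = 6.0 × 0.023 L/cmH2O = 0.138 s.
Passive exhalation: V(t)/V₀ = e^(−t/τ) = e^(−0.16/0.138) = 0.3137.
Fraction exhaled = 1 − 0.3137 = 0.6863 → 68.63%.

68.6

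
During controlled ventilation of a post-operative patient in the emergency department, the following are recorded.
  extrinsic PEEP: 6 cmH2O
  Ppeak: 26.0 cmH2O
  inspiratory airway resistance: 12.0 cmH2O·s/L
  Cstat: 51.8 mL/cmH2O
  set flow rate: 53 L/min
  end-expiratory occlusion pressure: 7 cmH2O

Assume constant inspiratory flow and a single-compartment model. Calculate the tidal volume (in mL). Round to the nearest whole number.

435

Flow: 53 L/min ÷ 60 = 0.8833 L/s.
Total PEEP = 7 cmH2O (set 6 + intrinsic 1); this is the baseline alveolar pressure.
Equation of motion (constant flow): PIP = Vt/C + R·V̇ + PEEP.
Vt/C = PIP − R·V̇ − PEEP = 26.0 − 10.6 − 7 = 8.4 cmH2O.
Vt = C × 8.4 = 51.8 × 8.4 = 435.12 mL.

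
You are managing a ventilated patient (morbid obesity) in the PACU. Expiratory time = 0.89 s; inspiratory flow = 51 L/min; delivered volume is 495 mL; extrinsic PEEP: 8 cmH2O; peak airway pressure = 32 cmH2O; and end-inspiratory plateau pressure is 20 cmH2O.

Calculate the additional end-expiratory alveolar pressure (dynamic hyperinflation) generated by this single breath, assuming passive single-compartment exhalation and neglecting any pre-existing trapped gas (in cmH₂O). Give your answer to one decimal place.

Flow: 51 L/min ÷ 60 = 0.85 L/s.
R = (PIP − Pplat)/V̇ = (32 − 20) / 0.85 = 12.0/0.85 = 14.118 cmH2O·s/L.
C = Vt/(Pplat − PEEP) = 495.0 / (20 − 8) = 495.0/12.0 = 41.25 mL/cmH2O.
τ = R × C = 14.118 × 0.04125 L/cmH2O = 0.5824 s.
Fraction remaining = e^(−Te/τ) = e^(−0.89/0.5824) = 0.2169; trapped volume = 495.0 × 0.2169 = 107.37 mL.
Additional alveolar pressure from trapping ≈ V_trapped / C = 107.37 / 41.25 = 2.603 cmH2O.

2.6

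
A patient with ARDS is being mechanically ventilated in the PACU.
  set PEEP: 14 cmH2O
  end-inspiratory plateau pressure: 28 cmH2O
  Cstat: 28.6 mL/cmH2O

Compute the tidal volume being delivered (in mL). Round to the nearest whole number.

400

Vt = Cstat × (Pplat − PEEP) = 28.6 × (28 − 14) = 28.6 × 14.0 = 400.4 mL.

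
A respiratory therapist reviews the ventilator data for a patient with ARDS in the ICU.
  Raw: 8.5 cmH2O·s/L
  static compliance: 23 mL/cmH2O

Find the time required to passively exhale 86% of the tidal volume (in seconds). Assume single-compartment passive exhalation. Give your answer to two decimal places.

τ = R × C = 8.5 × 23 mL/cmH2O = 8.5 × 0.023 L/cmH2O = 0.1955 s.
Exhaled fraction f = 1 − e^(−t/τ) → t = −τ·ln(1 − f) = −0.1955·ln(0.14) = 0.3844 s.

0.38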